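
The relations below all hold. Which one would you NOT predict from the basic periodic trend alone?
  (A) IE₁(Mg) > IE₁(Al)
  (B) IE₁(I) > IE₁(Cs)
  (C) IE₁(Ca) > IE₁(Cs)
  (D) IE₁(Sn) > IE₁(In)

(A)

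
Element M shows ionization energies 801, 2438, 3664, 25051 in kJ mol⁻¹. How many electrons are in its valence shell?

Look for the largest jump between consecutive ionization energies: IE4/IE3 ≈ 6.8, far larger than any earlier ratio.
That jump marks the point where a core electron is being removed. So the atom has 3 valence electrons.

3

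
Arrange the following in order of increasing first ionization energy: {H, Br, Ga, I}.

Ga, I, Br, H

H is in period 1, group 1; Ga is in period 4, group 13; Br is in period 4, group 17; I is in period 5, group 17.
IE₁ increases left→right with effective nuclear charge and decreases top→bottom as the valence shell moves farther out.
Here both period and group differ, so the two effects have to be weighed against each other.
I > Ga: the two effects oppose for this pair; the across-period effect wins (1008 vs 579 kJ/mol).
Br > I: they share group 17; the group trend gives Br the larger value.
H > Br: the two effects oppose for this pair; the down-group effect wins (1312 vs 1140 kJ/mol).
Approximate values (kJ/mol): H 1312, Ga 579, Br 1140, I 1008.
So from lowest to highest: Ga < I < Br < H.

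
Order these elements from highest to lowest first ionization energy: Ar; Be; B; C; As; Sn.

Ar > C > As > Be > B > Sn

Across a period the outer electron is held more tightly (higher IE₁); down a group it sits in a higher shell, more shielded, and comes off more easily.
Neither a single period nor a single group — weigh both effects.
B > Sn: period and group pull opposite ways; the down-group shift dominates (801 vs 709 kJ/mol).
Be > B: this pair runs against the simple trend — see the exception note.
As > Be: the two effects oppose for this pair; the across-period effect wins (947 vs 900 kJ/mol).
C > As: the two effects oppose for this pair; the down-group effect wins (1086 vs 947 kJ/mol).
Ar > C: the two effects oppose for this pair; the across-period effect wins (1521 vs 1086 kJ/mol).
Note the exception: Be has a higher first ionization energy than B, contrary to the simple trend — removing B's lone 2p electron is easier than breaking Be's filled 2s².
For reference (kJ/mol): Be 900, B 801, C 1086, Ar 1521, As 947, Sn 709.
So from highest to lowest: Ar > C > As > Be > B > Sn.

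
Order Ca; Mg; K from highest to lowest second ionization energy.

IE_2 is the cost of taking one more electron from the +1 cation: Ca⁺ still has 1 valence electron; Mg⁺ still has 1 valence electron; K⁺ is the bare [Ar] core.
Pulling an electron out of a noble-gas core costs far more than removing a remaining valence electron, so K sits at the high end of IE_2.
Valence configurations: Ca⁺ [Ar]4s¹, Mg⁺ [Ne]3s¹.
Tabulated IE_2 (kJ/mol): Ca 1145, Mg 1451, K 3052.
So the second ionization energies run Ca < Mg < K.

K > Mg > Ca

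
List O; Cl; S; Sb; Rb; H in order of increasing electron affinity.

Rb < H < Sb < O < S < Cl

H is in period 1, group 1; O is in period 2, group 16; S is in period 3, group 16; Cl is in period 3, group 17; Rb is in period 5, group 1; Sb is in period 5, group 15.
Atoms with high Z_eff and room in the valence shell (especially the halogens) have the most exothermic electron affinities.
Here both period and group differ, so the two effects have to be weighed against each other.
H > Rb: H sits above Rb in group 1, so the down-group effect alone puts H higher.
Sb > H: period and group pull opposite ways; the across-period shift dominates (103 vs 73 kJ/mol).
O > Sb: both effects reinforce here, so O is clearly the higher of the two.
S > O: this pair runs against the simple trend — see the exception note.
Cl > S: both are in period 3; the period trend gives Cl the larger value.
Note the exception: S has a higher electron affinity than O, contrary to the simple trend — the compact 2p subshell of O repels the added electron more than S's larger 3p does.
Approximate values (kJ/mol): H 73, O 141, S 200, Cl 349, Rb 47, Sb 103.
So from lowest to highest: Rb < H < Sb < O < S < Cl.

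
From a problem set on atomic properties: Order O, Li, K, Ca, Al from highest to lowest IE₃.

Li > O > Ca > K > Al

Consider each +2 ion: O²⁺ still has 4 valence electrons; Li²⁺ is already 1 electron into the core; K²⁺ is already 1 electron into the core; Ca²⁺ is the bare [Ar] core; Al²⁺ still has 1 valence electron.
Usually core removal costs more than valence removal, but here the competition is close: a tightly held n=2 valence electron can cost more to remove than an n=3 core electron, so the actual values have to decide it.
Valence configurations: O²⁺ [He]2s²2p², Al²⁺ [Ne]3s¹.
Approximate IE_3 values (kJ/mol): O 5300, Li 11815, K 4420, Ca 4912, Al 2745.
Putting it together, IE_3: Al < K < Ca < O < Li.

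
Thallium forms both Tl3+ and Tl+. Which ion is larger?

Both ions have Z = 81 protons, but Tl3+ has lost more electrons, so its remaining electrons feel a larger effective nuclear charge per electron and are pulled in more tightly.
Higher positive charge → smaller ion, so Tl+ > Tl3+.

Tl+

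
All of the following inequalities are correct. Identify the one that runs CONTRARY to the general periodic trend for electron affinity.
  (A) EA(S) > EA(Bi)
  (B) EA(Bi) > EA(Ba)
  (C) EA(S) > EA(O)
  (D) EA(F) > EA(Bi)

(C)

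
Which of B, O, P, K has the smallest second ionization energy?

P

Consider each +1 ion: B⁺ still has 2 valence electrons; O⁺ still has 5 valence electrons; P⁺ still has 4 valence electrons; K⁺ is the bare [Ar] core.
Usually core removal costs more than valence removal, but here the competition is close: a tightly held n=2 valence electron can cost more to remove than an n=3 core electron, so the actual values have to decide it.
Valence configurations: B⁺ [He]2s², O⁺ [He]2s²2p³, P⁺ [Ne]3s²3p².
Tabulated IE_2 (kJ/mol): B 2427, O 3388, P 1907, K 3052.
Overall IE_2 order: P < B < K < O.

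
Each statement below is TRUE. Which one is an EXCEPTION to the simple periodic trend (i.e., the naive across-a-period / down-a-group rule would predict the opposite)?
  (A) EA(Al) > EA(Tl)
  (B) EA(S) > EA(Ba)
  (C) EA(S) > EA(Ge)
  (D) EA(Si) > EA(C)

The general trend: electron affinity increases across a period and decreases down a group.
(A) Al (period 3, group 13) vs Tl (period 6, group 13): the stated order agrees with the simple trend.
(B) S (period 3, group 16) vs Ba (period 6, group 2): the stated order agrees with the simple trend.
(C) S (period 3, group 16) vs Ge (period 4, group 14): the stated order agrees with the simple trend.
(D) Si (period 3, group 14) vs C (period 2, group 14): the stated order contradicts the simple trend.
The exception is (D): Si's larger, more diffuse 3p orbitals accept an added electron slightly more readily than C's compact 2p.

(D)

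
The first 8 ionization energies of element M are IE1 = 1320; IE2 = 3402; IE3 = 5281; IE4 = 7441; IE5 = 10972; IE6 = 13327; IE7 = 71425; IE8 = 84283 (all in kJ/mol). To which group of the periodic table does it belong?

Group 16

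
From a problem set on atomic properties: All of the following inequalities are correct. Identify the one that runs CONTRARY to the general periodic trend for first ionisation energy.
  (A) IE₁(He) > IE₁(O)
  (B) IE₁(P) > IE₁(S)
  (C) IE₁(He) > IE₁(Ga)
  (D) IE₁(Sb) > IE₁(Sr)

(B)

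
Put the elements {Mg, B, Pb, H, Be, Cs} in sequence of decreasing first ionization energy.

H is in period 1, group 1; Be is in period 2, group 2; B is in period 2, group 13; Mg is in period 3, group 2; Cs is in period 6, group 1; Pb is in period 6, group 14.
IE₁ increases left→right with effective nuclear charge and decreases top→bottom as the valence shell moves farther out.
Here both period and group differ, so the two effects have to be weighed against each other.
Pb > Cs: both are in period 6; the period trend gives Pb the larger value.
Mg > Pb: the two effects oppose for this pair; the down-group effect wins (738 vs 716 kJ/mol).
B > Mg: relative to Mg, both the across-period and down-group shifts push B's first ionization energy up.
Be > B: this pair runs against the simple trend — see the exception note.
H > Be: the two effects oppose for this pair; the down-group effect wins (1312 vs 900 kJ/mol).
Note the exception: Be has a higher first ionization energy than B, contrary to the simple trend — removing B's lone 2p electron is easier than breaking Be's filled 2s².
For reference (kJ/mol): H 1312, Be 900, B 801, Mg 738, Cs 376, Pb 716.
So from highest to lowest: H > Be > B > Mg > Pb > Cs.

H, Be, B, Mg, Pb, Cs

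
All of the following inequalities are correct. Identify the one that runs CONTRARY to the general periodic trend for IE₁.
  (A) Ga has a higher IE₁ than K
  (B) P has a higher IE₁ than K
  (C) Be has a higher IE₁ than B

(C)

The general trend: IE₁ increases across a period and decreases down a group.
(A) Ga (period 4, group 13) vs K (period 4, group 1): the stated order agrees with the simple trend.
(B) P (period 3, group 15) vs K (period 4, group 1): the stated order agrees with the simple trend.
(C) Be (period 2, group 2) vs B (period 2, group 13): the stated order contradicts the simple trend.
The exception is (C): removing B's lone 2p electron is easier than breaking Be's filled 2s².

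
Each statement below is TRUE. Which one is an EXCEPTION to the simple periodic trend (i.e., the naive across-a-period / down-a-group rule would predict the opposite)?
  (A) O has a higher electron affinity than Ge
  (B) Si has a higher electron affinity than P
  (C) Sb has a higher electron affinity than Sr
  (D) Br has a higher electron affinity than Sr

The general trend: electron affinity increases across a period and decreases down a group.
(A) O (period 2, group 16) vs Ge (period 4, group 14): the stated order agrees with the simple trend.
(B) Si (period 3, group 14) vs P (period 3, group 15): the stated order contradicts the simple trend.
(C) Sb (period 5, group 15) vs Sr (period 5, group 2): the stated order agrees with the simple trend.
(D) Br (period 4, group 17) vs Sr (period 5, group 2): the stated order agrees with the simple trend.
The exception is (B): adding an electron to P's half-filled 3p³ is unfavourable, so Si (3p²) has the more exothermic EA.

(B)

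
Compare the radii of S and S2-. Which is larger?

Forming S2- adds 2 electrons to S. More electron–electron repulsion in the same shell, with unchanged nuclear charge, lets the cloud expand.
An anion is larger than its parent atom: S2- > S.

S2-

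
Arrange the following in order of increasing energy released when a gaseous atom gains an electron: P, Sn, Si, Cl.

P < Sn < Si < Cl

Atoms with high Z_eff and room in the valence shell (especially the halogens) have the most exothermic electron affinities.
Neither a single period nor a single group — weigh both effects.
Sn > P: this pair runs against the simple trend — see the exception note.
Si > Sn: they share group 14; the group trend gives Si the larger value.
Cl > Si: Cl lies to the right of Si in period 3, so the across-period effect alone puts Cl higher.
Note the exception: Sn has a higher electron affinity than P, contrary to the simple trend — adding an electron to P's half-filled np³ subshell costs electron-pairing energy.
Note the exception: Si has a higher electron affinity than P, contrary to the simple trend — adding an electron to P's half-filled 3p³ is unfavourable, so Si (3p²) has the more exothermic EA.
Tabulated electron affinity (kJ/mol): Si 134, P 72, Cl 349, Sn 107.
So from lowest to highest: P < Sn < Si < Cl.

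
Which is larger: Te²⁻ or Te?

Forming Te²⁻ adds 2 electrons to Te. More electron–electron repulsion in the same shell, with unchanged nuclear charge, lets the cloud expand.
An anion is larger than its parent atom: Te²⁻ > Te.

Te²⁻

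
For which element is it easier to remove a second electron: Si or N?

The second ionization energy removes an electron from the +1 ion. For each element: Si⁺ still has 3 valence electrons; N⁺ still has 4 valence electrons.
All are still removing valence electrons, so compare the +1 ions as you would atoms: IE_2 generally rises across a period (higher Z_eff) and falls down a group (larger shell), subject to the usual subshell exceptions.
Valence configurations: Si⁺ [Ne]3s²3p¹, N⁺ [He]2s²2p².
The numbers (kJ/mol): Si 1577, N 2856.
Putting it together, IE_2: Si < N.

Si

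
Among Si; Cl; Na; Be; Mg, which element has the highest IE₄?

IE_4 is the cost of taking one more electron from the +3 cation: Si³⁺ still has 1 valence electron; Cl³⁺ still has 4 valence electrons; Na³⁺ is already 2 electrons into the core; Be³⁺ is already 1 electron into the core; Mg³⁺ is already 1 electron into the core.
Core electrons are held far more tightly than valence electrons, so Na, Mg and Be top the IE_4 order.
Valence configurations: Si³⁺ [Ne]3s¹, Cl³⁺ [Ne]3s²3p².
The numbers (kJ/mol): Si 4356, Cl 5159, Na 9543, Be 21007, Mg 10543.
Overall IE_4 order: Si < Cl < Na < Mg < Be.

Be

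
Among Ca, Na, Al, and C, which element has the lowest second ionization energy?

IE_2 is the cost of taking one more electron from the +1 cation: Ca⁺ still has 1 valence electron; Na⁺ is the bare [Ne] core; Al⁺ still has 2 valence electrons; C⁺ still has 3 valence electrons.
Pulling an electron out of a noble-gas core costs far more than removing a remaining valence electron, so Na sits at the high end of IE_2.
Valence configurations: Ca⁺ [Ar]4s¹, Al⁺ [Ne]3s², C⁺ [He]2s²2p¹.
Tabulated IE_2 (kJ/mol): Ca 1145, Na 4562, Al 1817, C 2353.
Putting it together, IE_2: Ca < Al < C < Na.

Ca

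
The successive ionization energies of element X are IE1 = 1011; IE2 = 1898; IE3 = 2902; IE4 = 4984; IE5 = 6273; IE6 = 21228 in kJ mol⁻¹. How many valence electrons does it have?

Look for the largest jump between consecutive ionization energies: IE6/IE5 ≈ 3.4, far larger than any earlier ratio.
That jump marks the point where a core electron is being removed. So the atom has 5 valence electrons.

5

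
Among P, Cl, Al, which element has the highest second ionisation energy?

Cl

IE_2 is the cost of taking one more electron from the +1 cation: P⁺ still has 4 valence electrons; Cl⁺ still has 6 valence electrons; Al⁺ still has 2 valence electrons.
All are still removing valence electrons, so compare the +1 ions as you would atoms: IE_2 generally rises across a period (higher Z_eff) and falls down a group (larger shell), subject to the usual subshell exceptions.
Valence configurations: P⁺ [Ne]3s²3p², Cl⁺ [Ne]3s²3p⁴, Al⁺ [Ne]3s².
The numbers (kJ/mol): P 1907, Cl 2298, Al 1817.
Putting it together, IE_2: Al < P < Cl.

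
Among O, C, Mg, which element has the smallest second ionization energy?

Mg

The second ionization energy removes an electron from the +1 ion. For each element: O⁺ still has 5 valence electrons; C⁺ still has 3 valence electrons; Mg⁺ still has 1 valence electron.
All are still removing valence electrons, so compare the +1 ions as you would atoms: IE_2 generally rises across a period (higher Z_eff) and falls down a group (larger shell), subject to the usual subshell exceptions.
Valence configurations: O⁺ [He]2s²2p³, C⁺ [He]2s²2p¹, Mg⁺ [Ne]3s¹.
The numbers (kJ/mol): O 3388, C 2353, Mg 1451.
Hence IE_2: Mg < C < O.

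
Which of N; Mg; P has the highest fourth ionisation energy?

Mg

IE_4 is the cost of taking one more electron from the +3 cation: N³⁺ still has 2 valence electrons; Mg³⁺ is already 1 electron into the core; P³⁺ still has 2 valence electrons.
Pulling an electron out of a noble-gas core costs far more than removing a remaining valence electron, so Mg sits at the high end of IE_4.
Valence configurations: N³⁺ [He]2s², P³⁺ [Ne]3s².
Approximate IE_4 values (kJ/mol): N 7475, Mg 10543, P 4964.
Putting it together, IE_4: P < N < Mg.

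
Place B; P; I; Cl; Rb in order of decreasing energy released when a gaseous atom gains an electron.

Cl, I, P, Rb, B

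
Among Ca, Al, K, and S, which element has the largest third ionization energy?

The third ionization energy removes an electron from the +2 ion. For each element: Ca²⁺ is the bare [Ar] core; Al²⁺ still has 1 valence electron; K²⁺ is already 1 electron into the core; S²⁺ still has 4 valence electrons.
Pulling an electron out of a noble-gas core costs far more than removing a remaining valence electron, so K and Ca sit at the high end of IE_3.
Valence configurations: Al²⁺ [Ne]3s¹, S²⁺ [Ne]3s²3p².
Approximate IE_3 values (kJ/mol): Ca 4912, Al 2745, K 4420, S 3357.
Overall IE_3 order: Al < S < K < Ca.

Ca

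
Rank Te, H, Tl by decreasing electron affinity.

H is in period 1, group 1; Te is in period 5, group 16; Tl is in period 6, group 13.
Adding an electron releases more energy for atoms nearer the top right (short of the noble gases).
These span different periods and groups, so the two trends combine.
H > Tl: the two effects oppose for this pair; the down-group effect wins (73 vs 19 kJ/mol).
Te > H: the two effects oppose for this pair; the across-period effect wins (190 vs 73 kJ/mol).
For reference (kJ/mol): H 73, Te 190, Tl 19.
So from highest to lowest: Te > H > Tl.

Te > H > Tl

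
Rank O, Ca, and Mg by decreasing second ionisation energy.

O, Mg, Ca

Consider each +1 ion: O⁺ still has 5 valence electrons; Ca⁺ still has 1 valence electron; Mg⁺ still has 1 valence electron.
All are still removing valence electrons, so compare the +1 ions as you would atoms: IE_2 generally rises across a period (higher Z_eff) and falls down a group (larger shell), subject to the usual subshell exceptions.
Valence configurations: O⁺ [He]2s²2p³, Ca⁺ [Ar]4s¹, Mg⁺ [Ne]3s¹.
The numbers (kJ/mol): O 3388, Ca 1145, Mg 1451.
Putting it together, IE_2: Ca < Mg < O.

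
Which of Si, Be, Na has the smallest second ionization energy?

Si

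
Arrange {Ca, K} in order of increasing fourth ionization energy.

K < Ca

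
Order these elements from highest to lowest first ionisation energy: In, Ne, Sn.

Ne, Sn, In

Ne is in period 2, group 18; In is in period 5, group 13; Sn is in period 5, group 14.
Across a period the outer electron is held more tightly (higher IE₁); down a group it sits in a higher shell, more shielded, and comes off more easily.
These span different periods and groups, so the two trends combine.
Sn > In: Sn lies to the right of In in period 5, so the across-period effect alone puts Sn higher.
Ne > Sn: relative to Sn, both the across-period and down-group shifts push Ne's first ionization energy up.
For reference (kJ/mol): Ne 2081, In 558, Sn 709.
So from highest to lowest: Ne > Sn > In.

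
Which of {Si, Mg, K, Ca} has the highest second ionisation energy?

K

The second ionization energy removes an electron from the +1 ion. For each element: Si⁺ still has 3 valence electrons; Mg⁺ still has 1 valence electron; K⁺ is the bare [Ar] core; Ca⁺ still has 1 valence electron.
Pulling an electron out of a noble-gas core costs far more than removing a remaining valence electron, so K sits at the high end of IE_2.
Valence configurations: Si⁺ [Ne]3s²3p¹, Mg⁺ [Ne]3s¹, Ca⁺ [Ar]4s¹.
Tabulated IE_2 (kJ/mol): Si 1577, Mg 1451, K 3052, Ca 1145.
So the second ionization energies run Ca < Mg < Si < K.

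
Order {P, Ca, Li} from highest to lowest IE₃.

Consider each +2 ion: P²⁺ still has 3 valence electrons; Ca²⁺ is the bare [Ar] core; Li²⁺ is already 1 electron into the core.
Core electrons are held far more tightly than valence electrons, so Ca and Li top the IE_3 order.
Approximate IE_3 values (kJ/mol): P 2914, Ca 4912, Li 11815.
Hence IE_3: P < Ca < Li.

Li > Ca > P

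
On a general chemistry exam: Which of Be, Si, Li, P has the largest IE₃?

IE_3 is the cost of taking one more electron from the +2 cation: Be²⁺ is the bare [He] core; Si²⁺ still has 2 valence electrons; Li²⁺ is already 1 electron into the core; P²⁺ still has 3 valence electrons.
Pulling an electron out of a noble-gas core costs far more than removing a remaining valence electron, so Li and Be sit at the high end of IE_3.
Valence configurations: Si²⁺ [Ne]3s², P²⁺ [Ne]3s²3p¹.
P²⁺ loses a lone 3p electron whereas Si²⁺ must break into a filled 3s² pair, so IE_3(Si) > IE_3(P) even though P has the higher nuclear charge.
Approximate IE_3 values (kJ/mol): Be 14849, Si 3232, Li 11815, P 2914.
Hence IE_3: P < Si < Li < Be.

Be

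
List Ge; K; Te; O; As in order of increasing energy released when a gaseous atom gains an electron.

K < As < Ge < O < Te

O is in period 2, group 16; K is in period 4, group 1; Ge is in period 4, group 14; As is in period 4, group 15; Te is in period 5, group 16.
Atoms with high Z_eff and room in the valence shell (especially the halogens) have the most exothermic electron affinities.
Neither a single period nor a single group — weigh both effects.
As > K: As lies to the right of K in period 4, so the across-period effect alone puts As higher.
Ge > As: this pair runs against the simple trend — see the exception note.
O > Ge: relative to Ge, both the across-period and down-group shifts push O's electron affinity up.
Te > O: this pair runs against the simple trend — see the exception note.
Note the exception: Ge has a higher electron affinity than As, contrary to the simple trend — adding an electron to As's half-filled 4p³ is unfavourable, so Ge (4p²) has the more exothermic EA.
Note the exception: Te has a higher electron affinity than O, contrary to the simple trend — O's compact 2p subshell gives strong electron–electron repulsion on the added electron.
For reference (kJ/mol): O 141, K 48, Ge 119, As 78, Te 190.
So from lowest to highest: K < As < Ge < O < Te.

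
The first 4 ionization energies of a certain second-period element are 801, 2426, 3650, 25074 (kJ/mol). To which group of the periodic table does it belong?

Group 13

Look for the largest jump between consecutive ionization energies: IE4/IE3 ≈ 6.9, far larger than any earlier ratio.
That jump marks the point where a core electron is being removed. So the atom has 3 valence electrons.
A main-group element with 3 valence electrons is in group 13.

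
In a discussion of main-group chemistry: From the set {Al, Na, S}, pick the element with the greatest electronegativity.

S

EN rises left→right (higher Z_eff, smaller atoms) and falls top→bottom (larger, more shielded atoms).
All lie in period 3, so electronegativity increases left to right.
The greatest electronegativity among these belongs to S.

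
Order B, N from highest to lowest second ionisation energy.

N > B

The second ionization energy removes an electron from the +1 ion. For each element: B⁺ still has 2 valence electrons; N⁺ still has 4 valence electrons.
All are still removing valence electrons, so compare the +1 ions as you would atoms: IE_2 generally rises across a period (higher Z_eff) and falls down a group (larger shell), subject to the usual subshell exceptions.
Valence configurations: B⁺ [He]2s², N⁺ [He]2s²2p².
Tabulated IE_2 (kJ/mol): B 2427, N 2856.
So the second ionization energies run B < N.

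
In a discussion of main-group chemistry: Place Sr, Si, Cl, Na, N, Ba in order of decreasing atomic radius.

N is in period 2, group 15; Na is in period 3, group 1; Si is in period 3, group 14; Cl is in period 3, group 17; Sr is in period 5, group 2; Ba is in period 6, group 2.
Atomic radius shrinks across a period as nuclear charge pulls the same shell inward, and grows down a group as new shells are added.
These span different periods and groups, so the two trends combine.
Cl > N: the two effects oppose for this pair; the down-group effect wins (99 vs 71 pm).
Si > Cl: Si lies to the left of Cl in period 3, so the across-period effect alone puts Si larger.
Na > Si: Na lies to the left of Si in period 3, so the across-period effect alone puts Na larger.
Sr > Na: period and group pull opposite ways; the down-group shift dominates (185 vs 155 pm).
Ba > Sr: they share group 2; the group trend gives Ba the larger value.
Tabulated atomic radius (pm): N 71, Na 155, Si 116, Cl 99, Sr 185, Ba 196.
So from largest to smallest: Ba > Sr > Na > Si > Cl > N.

Ba > Sr > Na > Si > Cl > N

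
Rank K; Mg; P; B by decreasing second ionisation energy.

Consider each +1 ion: K⁺ is the bare [Ar] core; Mg⁺ still has 1 valence electron; P⁺ still has 4 valence electrons; B⁺ still has 2 valence electrons.
Breaking into a closed-shell core is much more expensive than removing a leftover valence electron — K has the largest IE_2 here.
Valence configurations: Mg⁺ [Ne]3s¹, P⁺ [Ne]3s²3p², B⁺ [He]2s².
Tabulated IE_2 (kJ/mol): K 3052, Mg 1451, P 1907, B 2427.
Overall IE_2 order: Mg < P < B < K.

K, B, P, Mg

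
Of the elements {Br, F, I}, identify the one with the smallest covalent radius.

F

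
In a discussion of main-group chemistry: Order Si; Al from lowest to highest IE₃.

After 2 electrons have been removed, what remains? Si²⁺ still has 2 valence electrons; Al²⁺ still has 1 valence electron.
All are still removing valence electrons, so compare the +2 ions as you would atoms: IE_3 generally rises across a period (higher Z_eff) and falls down a group (larger shell), subject to the usual subshell exceptions.
Valence configurations: Si²⁺ [Ne]3s², Al²⁺ [Ne]3s¹.
Tabulated IE_3 (kJ/mol): Si 3232, Al 2745.
Hence IE_3: Al < Si.

Al, Si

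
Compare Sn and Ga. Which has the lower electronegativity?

Ga

Smaller atoms with higher effective nuclear charge are more electronegative.
A diagonal step moves right (one effect) and down (the opposite effect) at once.
Sn > Ga: period and group pull opposite ways; the across-period shift dominates (1.96 vs 1.81).
For reference (Pauling): Ga 1.81, Sn 1.96.
So Ga has the lower electronegativity (Ga < Sn).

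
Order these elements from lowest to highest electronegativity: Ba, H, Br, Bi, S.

Atoms toward the upper right of the periodic table pull bonding electrons most strongly.
Here both period and group differ, so the two effects have to be weighed against each other.
Bi > Ba: Bi lies to the right of Ba in period 6, so the across-period effect alone puts Bi higher.
H > Bi: period and group pull opposite ways; the down-group shift dominates (2.20 vs 2.02).
S > H: the two effects oppose for this pair; the across-period effect wins (2.58 vs 2.20).
Br > S: period and group pull opposite ways; the across-period shift dominates (2.96 vs 2.58).
Approximate values (Pauling): H 2.20, S 2.58, Br 2.96, Ba 0.89, Bi 2.02.
So from lowest to highest: Ba < Bi < H < S < Br.

Ba < Bi < H < S < Br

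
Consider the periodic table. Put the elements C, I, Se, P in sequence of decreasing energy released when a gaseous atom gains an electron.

I, Se, C, P

C is in period 2, group 14; P is in period 3, group 15; Se is in period 4, group 16; I is in period 5, group 17.
Atoms with high Z_eff and room in the valence shell (especially the halogens) have the most exothermic electron affinities.
These sit on a diagonal, where the across-period and down-group effects partly cancel.
C > P: the two effects oppose for this pair; the down-group effect wins (122 vs 72 kJ/mol).
Se > C: period and group pull opposite ways; the across-period shift dominates (195 vs 122 kJ/mol).
I > Se: period and group pull opposite ways; the across-period shift dominates (295 vs 195 kJ/mol).
Approximate values (kJ/mol): C 122, P 72, Se 195, I 295.
So from highest to lowest: I > Se > C > P.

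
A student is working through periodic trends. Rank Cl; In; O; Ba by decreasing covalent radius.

Ba > In > Cl > O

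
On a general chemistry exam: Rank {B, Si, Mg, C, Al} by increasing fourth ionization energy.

Si, C, Mg, Al, B

IE_4 is the cost of taking one more electron from the +3 cation: B³⁺ is the bare [He] core; Si³⁺ still has 1 valence electron; Mg³⁺ is already 1 electron into the core; C³⁺ still has 1 valence electron; Al³⁺ is the bare [Ne] core.
Breaking into a closed-shell core is much more expensive than removing a leftover valence electron — Mg, Al and B have the largest IE_4 here.
Valence configurations: Si³⁺ [Ne]3s¹, C³⁺ [He]2s¹.
Tabulated IE_4 (kJ/mol): B 25026, Si 4356, Mg 10543, C 6223, Al 11577.
Putting it together, IE_4: Si < C < Mg < Al < B.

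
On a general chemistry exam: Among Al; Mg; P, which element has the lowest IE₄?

P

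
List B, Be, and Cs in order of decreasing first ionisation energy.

Be is in period 2, group 2; B is in period 2, group 13; Cs is in period 6, group 1.
First ionization energy rises across a period (greater Z_eff holds electrons more tightly) and falls down a group (valence electrons are farther from the nucleus).
Here both period and group differ, so the two effects have to be weighed against each other.
B > Cs: relative to Cs, both the across-period and down-group shifts push B's first ionization energy up.
Be > B: this pair runs against the simple trend — see the exception note.
Note the exception: Be has a higher first ionization energy than B, contrary to the simple trend — removing B's lone 2p electron is easier than breaking Be's filled 2s².
Approximate values (kJ/mol): Be 900, B 801, Cs 376.
So from highest to lowest: Be > B > Cs.

Be > B > Cs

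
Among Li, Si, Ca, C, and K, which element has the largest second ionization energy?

Li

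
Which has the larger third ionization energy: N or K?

The third ionization energy removes an electron from the +2 ion. For each element: N²⁺ still has 3 valence electrons; K²⁺ is already 1 electron into the core.
Usually core removal costs more than valence removal, but here the competition is close: a tightly held n=2 valence electron can cost more to remove than an n=3 core electron, so the actual values have to decide it.
Tabulated IE_3 (kJ/mol): N 4578, K 4420.
Putting it together, IE_3: K < N.

N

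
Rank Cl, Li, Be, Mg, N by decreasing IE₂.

After 1 electron has been removed, what remains? Cl⁺ still has 6 valence electrons; Li⁺ is the bare [He] core; Be⁺ still has 1 valence electron; Mg⁺ still has 1 valence electron; N⁺ still has 4 valence electrons.
Pulling an electron out of a noble-gas core costs far more than removing a remaining valence electron, so Li sits at the high end of IE_2.
Valence configurations: Cl⁺ [Ne]3s²3p⁴, Be⁺ [He]2s¹, Mg⁺ [Ne]3s¹, N⁺ [He]2s²2p².
The numbers (kJ/mol): Cl 2298, Li 7298, Be 1757, Mg 1451, N 2856.
Putting it together, IE_2: Mg < Be < Cl < N < Li.

Li, N, Cl, Be, Mg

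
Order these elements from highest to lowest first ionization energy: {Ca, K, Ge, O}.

O > Ge > Ca > K

O is in period 2, group 16; K is in period 4, group 1; Ca is in period 4, group 2; Ge is in period 4, group 14.
Across a period the outer electron is held more tightly (higher IE₁); down a group it sits in a higher shell, more shielded, and comes off more easily.
Neither a single period nor a single group — weigh both effects.
Ca > K: both are in period 4; the period trend gives Ca the larger value.
Ge > Ca: Ge lies to the right of Ca in period 4, so the across-period effect alone puts Ge higher.
O > Ge: relative to Ge, both the across-period and down-group shifts push O's first ionization energy up.
Approximate values (kJ/mol): O 1314, K 419, Ca 590, Ge 762.
So from highest to lowest: O > Ge > Ca > K.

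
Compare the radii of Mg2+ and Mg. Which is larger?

Forming Mg2+ removes 2 electrons from Mg. Fewer electrons for the same nuclear charge means less shielding and a higher Z_eff on the remaining electrons, and for main-group metals the entire outer shell is lost.
A cation is smaller than its parent atom: Mg2+ < Mg.

Mg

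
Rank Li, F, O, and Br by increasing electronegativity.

Li, Br, O, F

Li is in period 2, group 1; O is in period 2, group 16; F is in period 2, group 17; Br is in period 4, group 17.
Smaller atoms with higher effective nuclear charge are more electronegative.
Neither a single period nor a single group — weigh both effects.
Br > Li: period and group pull opposite ways; the across-period shift dominates (2.96 vs 0.98).
O > Br: the two effects oppose for this pair; the down-group effect wins (3.44 vs 2.96).
F > O: F lies to the right of O in period 2, so the across-period effect alone puts F higher.
For reference (Pauling): Li 0.98, O 3.44, F 3.98, Br 2.96.
So from lowest to highest: Li < Br < O < F.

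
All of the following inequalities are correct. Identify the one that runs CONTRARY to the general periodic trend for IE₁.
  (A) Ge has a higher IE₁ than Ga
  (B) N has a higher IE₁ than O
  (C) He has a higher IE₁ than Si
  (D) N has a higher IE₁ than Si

(B)

The general trend: IE₁ increases across a period and decreases down a group.
(A) Ge (period 4, group 14) vs Ga (period 4, group 13): the stated order agrees with the simple trend.
(B) N (period 2, group 15) vs O (period 2, group 16): the stated order contradicts the simple trend.
(C) He (period 1, group 18) vs Si (period 3, group 14): the stated order agrees with the simple trend.
(D) N (period 2, group 15) vs Si (period 3, group 14): the stated order agrees with the simple trend.
The exception is (B): pairing an electron in O's 2p⁴ costs repulsion energy, so O ionizes more easily than half-filled N (2p³).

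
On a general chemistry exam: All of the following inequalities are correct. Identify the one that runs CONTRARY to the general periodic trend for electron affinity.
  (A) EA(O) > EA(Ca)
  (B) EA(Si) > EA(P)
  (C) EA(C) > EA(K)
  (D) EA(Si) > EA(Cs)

(B)

The general trend: electron affinity increases across a period and decreases down a group.
(A) O (period 2, group 16) vs Ca (period 4, group 2): the stated order agrees with the simple trend.
(B) Si (period 3, group 14) vs P (period 3, group 15): the stated order contradicts the simple trend.
(C) C (period 2, group 14) vs K (period 4, group 1): the stated order agrees with the simple trend.
(D) Si (period 3, group 14) vs Cs (period 6, group 1): the stated order agrees with the simple trend.
The exception is (B): adding an electron to P's half-filled 3p³ is unfavourable, so Si (3p²) has the more exothermic EA.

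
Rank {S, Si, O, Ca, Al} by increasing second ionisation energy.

Consider each +1 ion: S⁺ still has 5 valence electrons; Si⁺ still has 3 valence electrons; O⁺ still has 5 valence electrons; Ca⁺ still has 1 valence electron; Al⁺ still has 2 valence electrons.
All are still removing valence electrons, so compare the +1 ions as you would atoms: IE_2 generally rises across a period (higher Z_eff) and falls down a group (larger shell), subject to the usual subshell exceptions.
Valence configurations: S⁺ [Ne]3s²3p³, Si⁺ [Ne]3s²3p¹, O⁺ [He]2s²2p³, Ca⁺ [Ar]4s¹, Al⁺ [Ne]3s².
Si⁺ loses a lone 3p electron whereas Al⁺ must break into a filled 3s² pair, so IE_2(Al) > IE_2(Si) even though Si has the higher nuclear charge.
Approximate IE_2 values (kJ/mol): S 2252, Si 1577, O 3388, Ca 1145, Al 1817.
Overall IE_2 order: Ca < Si < Al < S < O.

Ca < Si < Al < S < O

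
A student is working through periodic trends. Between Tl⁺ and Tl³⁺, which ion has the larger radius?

Tl⁺

Both ions have Z = 81 protons, but Tl³⁺ has lost more electrons, so its remaining electrons feel a larger effective nuclear charge per electron and are pulled in more tightly.
Higher positive charge → smaller ion, so Tl⁺ > Tl³⁺.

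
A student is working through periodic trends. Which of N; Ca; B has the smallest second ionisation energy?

The second ionization energy removes an electron from the +1 ion. For each element: N⁺ still has 4 valence electrons; Ca⁺ still has 1 valence electron; B⁺ still has 2 valence electrons.
All are still removing valence electrons, so compare the +1 ions as you would atoms: IE_2 generally rises across a period (higher Z_eff) and falls down a group (larger shell), subject to the usual subshell exceptions.
Valence configurations: N⁺ [He]2s²2p², Ca⁺ [Ar]4s¹, B⁺ [He]2s².
Approximate IE_2 values (kJ/mol): N 2856, Ca 1145, B 2427.
Overall IE_2 order: Ca < B < N.

Ca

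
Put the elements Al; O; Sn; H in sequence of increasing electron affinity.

H is in period 1, group 1; O is in period 2, group 16; Al is in period 3, group 13; Sn is in period 5, group 14.
Atoms with high Z_eff and room in the valence shell (especially the halogens) have the most exothermic electron affinities.
Neither a single period nor a single group — weigh both effects.
H > Al: the two effects oppose for this pair; the down-group effect wins (73 vs 42 kJ/mol).
Sn > H: the two effects oppose for this pair; the across-period effect wins (107 vs 73 kJ/mol).
O > Sn: relative to Sn, both the across-period and down-group shifts push O's electron affinity up.
Tabulated electron affinity (kJ/mol): H 73, O 141, Al 42, Sn 107.
So from lowest to highest: Al < H < Sn < O.

Al < H < Sn < O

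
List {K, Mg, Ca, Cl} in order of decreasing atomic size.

K, Ca, Mg, Cl

Mg is in period 3, group 2; Cl is in period 3, group 17; K is in period 4, group 1; Ca is in period 4, group 2.
Moving right in a period, electrons are added to the same shell under a stronger nuclear pull, so atoms get smaller; moving down, a new shell is opened and atoms get larger.
Neither a single period nor a single group — weigh both effects.
Mg > Cl: both are in period 3; the period trend gives Mg the larger value.
Ca > Mg: they share group 2; the group trend gives Ca the larger value.
K > Ca: K lies to the left of Ca in period 4, so the across-period effect alone puts K larger.
For reference (pm): Mg 139, Cl 99, K 196, Ca 171.
So from largest to smallest: K > Ca > Mg > Cl.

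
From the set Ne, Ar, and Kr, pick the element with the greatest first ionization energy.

Ne

Ne is in period 2, group 18; Ar is in period 3, group 18; Kr is in period 4, group 18.
IE₁ increases left→right with effective nuclear charge and decreases top→bottom as the valence shell moves farther out.
All are in group 18, so first ionization energy increases up the group.
The greatest first ionization energy among these belongs to Ne.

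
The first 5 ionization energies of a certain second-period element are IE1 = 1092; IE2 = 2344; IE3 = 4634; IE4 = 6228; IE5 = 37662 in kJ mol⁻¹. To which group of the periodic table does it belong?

Look for the largest jump between consecutive ionization energies: IE5/IE4 ≈ 6.0, far larger than any earlier ratio.
That jump marks the point where a core electron is being removed. So the atom has 4 valence electrons.
A main-group element with 4 valence electrons is in group 14.

Group 14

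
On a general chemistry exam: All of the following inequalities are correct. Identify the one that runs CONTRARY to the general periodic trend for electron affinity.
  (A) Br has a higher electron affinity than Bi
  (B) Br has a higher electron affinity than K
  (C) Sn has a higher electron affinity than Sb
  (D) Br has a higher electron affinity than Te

The general trend: electron affinity increases across a period and decreases down a group.
(A) Br (period 4, group 17) vs Bi (period 6, group 15): the stated order agrees with the simple trend.
(B) Br (period 4, group 17) vs K (period 4, group 1): the stated order agrees with the simple trend.
(C) Sn (period 5, group 14) vs Sb (period 5, group 15): the stated order contradicts the simple trend.
(D) Br (period 4, group 17) vs Te (period 5, group 16): the stated order agrees with the simple trend.
The exception is (C): adding an electron to Sb's half-filled 5p³ is unfavourable, so Sn has the more exothermic EA.

(C)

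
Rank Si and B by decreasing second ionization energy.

B > Si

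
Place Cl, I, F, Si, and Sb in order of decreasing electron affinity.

Cl, F, I, Si, Sb

F is in period 2, group 17; Si is in period 3, group 14; Cl is in period 3, group 17; Sb is in period 5, group 15; I is in period 5, group 17.
Adding an electron releases more energy for atoms nearer the top right (short of the noble gases).
These span different periods and groups, so the two trends combine.
Si > Sb: period and group pull opposite ways; the down-group shift dominates (134 vs 103 kJ/mol).
I > Si: period and group pull opposite ways; the across-period shift dominates (295 vs 134 kJ/mol).
F > I: they share group 17; the group trend gives F the larger value.
Cl > F: this pair runs against the simple trend — see the exception note.
Note the exception: Cl has a higher electron affinity than F, contrary to the simple trend — F's small 2p subshell makes the incoming electron feel strong e⁻–e⁻ repulsion, so Cl actually releases more energy on gaining an electron.
Approximate values (kJ/mol): F 328, Si 134, Cl 349, Sb 103, I 295.
So from highest to lowest: Cl > F > I > Si > Sb.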